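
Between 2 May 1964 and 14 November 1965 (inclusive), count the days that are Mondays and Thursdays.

160

2 May 1964 is a Saturday.
The range spans 562 days (inclusive of both endpoints).
562 = 7 × 80 + 2, so there are 80 full weeks plus 2 extra days.
Each full week contributes 2 days from the set (Mon, Thu): 80 × 2 = 160.
The 2 extra days are Sat, Sun — none qualify.
Total: 160 + 0 = 160.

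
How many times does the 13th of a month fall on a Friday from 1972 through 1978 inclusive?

Friday-the-13ths by year:
1972: Oct
1973: Apr, Jul
1974: Sep, Dec
1975: Jun
1976: Feb, Aug
1977: May
1978: Jan, Oct

11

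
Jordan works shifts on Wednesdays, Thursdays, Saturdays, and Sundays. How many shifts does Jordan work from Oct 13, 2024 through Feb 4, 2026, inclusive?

274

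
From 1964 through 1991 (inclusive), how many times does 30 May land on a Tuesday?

4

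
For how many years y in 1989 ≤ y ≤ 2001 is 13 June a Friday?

1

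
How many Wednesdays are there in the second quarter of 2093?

13

April 1, 2093 is a Wednesday.
That's 91 days from start to end, counting both.
91 = 7 × 13, so the span is exactly 13 full weeks.
Each full week contributes one Wednesday: 13 so far.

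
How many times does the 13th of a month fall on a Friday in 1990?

2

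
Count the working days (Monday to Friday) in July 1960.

1 July 1960 is a Friday.
From 1 July 1960 to 31 July 1960 is 31 days inclusive.
31 = 7 × 4 + 3, so there are 4 full weeks plus 3 extra days.
Each full week contributes 5 weekdays (Mon–Fri): 4 × 5 = 20.
The 3 extra days are Friday, Saturday, Sunday — 1 of them qualifies.
Total: 20 + 1 = 21.

21 weekdays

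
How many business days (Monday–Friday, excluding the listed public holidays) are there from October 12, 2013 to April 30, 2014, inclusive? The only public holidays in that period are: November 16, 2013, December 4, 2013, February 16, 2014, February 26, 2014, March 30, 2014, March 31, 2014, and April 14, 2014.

October 12, 2013 is a Saturday.
That's 201 days from start to end, counting both.
201 = 7 × 28 + 5, so there are 28 full weeks plus 5 extra days.
Each full week contributes 5 weekdays (Mon–Fri): 28 × 5 = 140.
The 5 extra days are Sat, Sun, Mon, Tue, Wed — 3 of them qualify.
Total: 140 + 3 = 143.
Holidays: November 16, 2013 (Sat); December 4, 2013 (Wed); February 16, 2014 (Sun); February 26, 2014 (Wed); March 30, 2014 (Sun); March 31, 2014 (Mon); April 14, 2014 (Mon).
4 of the 7 holidays fall on weekdays; the rest are weekends and were already excluded.
Business days: 143 − 4 = 139.

139 business days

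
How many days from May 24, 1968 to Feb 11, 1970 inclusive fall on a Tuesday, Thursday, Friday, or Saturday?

May 24, 1968 is a Friday.
From May 24, 1968 to Feb 11, 1970 is 629 days inclusive.
629 = 7 × 89 + 6, so there are 89 full weeks plus 6 extra days.
Each full week contributes 4 days from the set (Tue, Thu, Fri, Sat): 89 × 4 = 356.
The 6 extra days are Fri, Sat, Sun, Mon, Tue, Wed — 3 of them qualify.
Total: 356 + 3 = 359.

359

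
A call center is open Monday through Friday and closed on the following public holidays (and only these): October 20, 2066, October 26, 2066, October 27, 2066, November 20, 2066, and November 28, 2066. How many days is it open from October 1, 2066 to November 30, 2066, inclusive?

October 1, 2066 is a Friday.
From October 1, 2066 to November 30, 2066 is 61 days inclusive.
61 = 7 × 8 + 5, so there are 8 full weeks plus 5 extra days.
Each full week contributes 5 weekdays (Mon–Fri): 8 × 5 = 40.
The 5 extra days are Fri, Sat, Sun, Mon, Tue — 3 of them qualify.
Total: 40 + 3 = 43.
Holidays: October 20, 2066 (Wed); October 26, 2066 (Tue); October 27, 2066 (Wed); November 20, 2066 (Sat); November 28, 2066 (Sun).
3 of the 5 holidays fall on weekdays; the rest are weekends and were already excluded.
Business days: 43 − 3 = 40.

40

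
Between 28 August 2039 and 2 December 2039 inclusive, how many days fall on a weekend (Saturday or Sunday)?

28 August 2039 is a Sunday.
The range spans 97 days (inclusive of both endpoints).
97 = 7 × 13 + 6, so there are 13 full weeks plus 6 extra days.
Each full week contributes 2 weekend days (Sat, Sun): 13 × 2 = 26.
The 6 extra days are Sun, Mon, Tue, Wed, Thu, Fri — 1 of them qualifies.
Total: 26 + 1 = 27.

27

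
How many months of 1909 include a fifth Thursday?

A month has five Thursdays exactly when Thursday falls within its first (length − 28) days.
Jan: 31 days, starts Fri → 5 of Fri, Sat, Sun
Feb: 28 days, starts Mon → 5 of (none)
Mar: 31 days, starts Mon → 5 of Mon, Tue, Wed
Apr: 30 days, starts Thu → 5 of Thu, Fri ✓
May: 31 days, starts Sat → 5 of Sat, Sun, Mon
Jun: 30 days, starts Tue → 5 of Tue, Wed
Jul: 31 days, starts Thu → 5 of Thu, Fri, Sat ✓
Aug: 31 days, starts Sun → 5 of Sun, Mon, Tue
Sep: 30 days, starts Wed → 5 of Wed, Thu ✓
Oct: 31 days, starts Fri → 5 of Fri, Sat, Sun
Nov: 30 days, starts Mon → 5 of Mon, Tue
Dec: 31 days, starts Wed → 5 of Wed, Thu, Fri ✓
Months with five Thursdays: Apr, Jul, Sep, Dec.

4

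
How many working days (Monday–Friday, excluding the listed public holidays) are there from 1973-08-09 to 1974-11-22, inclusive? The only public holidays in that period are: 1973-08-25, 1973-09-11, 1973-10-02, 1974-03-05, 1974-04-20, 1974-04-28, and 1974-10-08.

333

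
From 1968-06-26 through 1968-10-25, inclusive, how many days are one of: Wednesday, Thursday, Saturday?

53

1968-06-26 is a Wednesday.
That's 122 days from start to end, counting both.
122 = 7 × 17 + 3, so there are 17 full weeks plus 3 extra days.
Each full week contributes 3 days from the set (Wed, Thu, Sat): 17 × 3 = 51.
The 3 extra days are Wed, Thu, Fri — 2 of them qualify.
Total: 51 + 2 = 53.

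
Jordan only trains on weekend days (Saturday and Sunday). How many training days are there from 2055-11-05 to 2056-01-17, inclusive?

22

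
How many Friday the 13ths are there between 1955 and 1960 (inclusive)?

Friday-the-13ths by year:
1955: May
1956: Jan, Apr, Jul
1957: Sep, Dec
1958: Jun
1959: Feb, Mar, Nov
1960: May

11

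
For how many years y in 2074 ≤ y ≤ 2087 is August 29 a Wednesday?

2

Day of week of August 29 in each year:
2074: Wed ✓, 2075: Thu, 2076: Sat, 2077: Sun, 2078: Mon, 2079: Tue, 2080: Thu, 2081: Fri, 2082: Sat, 2083: Sun, 2084: Tue, 2085: Wed ✓, 2086: Thu, 2087: Fri
Wednesdays: 2074, 2085.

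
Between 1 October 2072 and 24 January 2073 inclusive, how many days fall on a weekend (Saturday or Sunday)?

1 October 2072 is a Saturday.
That's 116 days from start to end, counting both.
116 = 7 × 16 + 4, so there are 16 full weeks plus 4 extra days.
Each full week contributes 2 weekend days (Sat, Sun): 16 × 2 = 32.
The 4 extra days are Sat, Sun, Mon, Tue — 2 of them qualify.
Total: 32 + 2 = 34.

34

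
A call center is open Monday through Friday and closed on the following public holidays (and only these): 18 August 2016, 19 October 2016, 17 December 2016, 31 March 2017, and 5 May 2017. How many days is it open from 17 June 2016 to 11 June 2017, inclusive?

252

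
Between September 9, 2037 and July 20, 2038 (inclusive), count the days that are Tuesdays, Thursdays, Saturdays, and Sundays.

September 9, 2037 is a Wednesday.
That's 315 days from start to end, counting both.
315 = 7 × 45, so the span is exactly 45 full weeks.
Each full week contributes 4 days from the set (Tue, Thu, Sat, Sun): 45 × 4 = 180.

180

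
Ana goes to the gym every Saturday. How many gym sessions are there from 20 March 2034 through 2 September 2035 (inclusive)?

76 Saturdays

20 March 2034 is a Monday.
The range spans 532 days (inclusive of both endpoints).
532 = 7 × 76, so the span is exactly 76 full weeks.
Each full week contributes one Saturday: 76 so far.
Total: 76.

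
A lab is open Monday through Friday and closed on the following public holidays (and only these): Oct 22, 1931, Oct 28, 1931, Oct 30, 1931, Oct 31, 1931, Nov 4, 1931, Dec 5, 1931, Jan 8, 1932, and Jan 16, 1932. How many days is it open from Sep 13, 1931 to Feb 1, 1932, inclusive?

96 business days

Sep 13, 1931 is a Sunday.
That's 142 days from start to end, counting both.
142 = 7 × 20 + 2, so there are 20 full weeks plus 2 extra days.
Each full week contributes 5 weekdays (Mon–Fri): 20 × 5 = 100.
The 2 extra days are Sunday, Monday — 1 of them qualifies.
Total: 100 + 1 = 101.
Holidays: Oct 22, 1931 (Thu); Oct 28, 1931 (Wed); Oct 30, 1931 (Fri); Oct 31, 1931 (Sat); Nov 4, 1931 (Wed); Dec 5, 1931 (Sat); Jan 8, 1932 (Fri); Jan 16, 1932 (Sat).
5 of the 8 holidays fall on weekdays; the rest are weekends and were already excluded.
Business days: 101 − 5 = 96.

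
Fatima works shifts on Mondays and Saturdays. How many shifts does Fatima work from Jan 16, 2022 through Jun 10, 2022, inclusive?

Jan 16, 2022 is a Sunday.
That's 146 days from start to end, counting both.
146 = 7 × 20 + 6, so there are 20 full weeks plus 6 extra days.
Each full week contributes 2 days from the set (Mon, Sat): 20 × 2 = 40.
The 6 extra days are Sunday, Monday, Tuesday, Wednesday, Thursday, Friday — 1 of them qualifies.
Total: 40 + 1 = 41.

41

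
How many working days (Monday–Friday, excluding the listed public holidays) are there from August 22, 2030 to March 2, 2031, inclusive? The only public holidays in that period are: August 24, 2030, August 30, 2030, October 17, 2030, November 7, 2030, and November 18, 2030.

133

August 22, 2030 is a Thursday.
That's 193 days from start to end, counting both.
193 = 7 × 27 + 4, so there are 27 full weeks plus 4 extra days.
Each full week contributes 5 weekdays (Mon–Fri): 27 × 5 = 135.
The 4 extra days are Thursday, Friday, Saturday, Sunday — 2 of them qualify.
Total: 135 + 2 = 137.
Holidays: August 24, 2030 (Sat); August 30, 2030 (Fri); October 17, 2030 (Thu); November 7, 2030 (Thu); November 18, 2030 (Mon).
4 of the 5 holidays fall on weekdays; the rest are weekends and were already excluded.
Business days: 137 − 4 = 133.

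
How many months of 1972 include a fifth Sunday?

5

A month has five Sundays exactly when Sunday falls within its first (length − 28) days.
Jan: 31 days, starts Sat → 5 of Sat, Sun, Mon ✓
Feb: 29 days, starts Tue → 5 of Tue
Mar: 31 days, starts Wed → 5 of Wed, Thu, Fri
Apr: 30 days, starts Sat → 5 of Sat, Sun ✓
May: 31 days, starts Mon → 5 of Mon, Tue, Wed
Jun: 30 days, starts Thu → 5 of Thu, Fri
Jul: 31 days, starts Sat → 5 of Sat, Sun, Mon ✓
Aug: 31 days, starts Tue → 5 of Tue, Wed, Thu
Sep: 30 days, starts Fri → 5 of Fri, Sat
Oct: 31 days, starts Sun → 5 of Sun, Mon, Tue ✓
Nov: 30 days, starts Wed → 5 of Wed, Thu
Dec: 31 days, starts Fri → 5 of Fri, Sat, Sun ✓
Months with five Sundays: Jan, Apr, Jul, Oct, Dec.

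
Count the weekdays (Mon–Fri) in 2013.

1 January 2013 is a Tuesday.
The range spans 365 days (inclusive of both endpoints).
365 = 7 × 52 + 1, so there are 52 full weeks plus 1 extra day.
Each full week contributes 5 weekdays (Mon–Fri): 52 × 5 = 260.
The 1 extra day is Tue — 1 of them qualifies.
Total: 260 + 1 = 261.

261 weekdays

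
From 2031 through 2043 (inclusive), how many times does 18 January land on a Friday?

2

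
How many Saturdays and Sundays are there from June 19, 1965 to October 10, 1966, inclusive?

138

June 19, 1965 is a Saturday.
The range spans 479 days (inclusive of both endpoints).
479 = 7 × 68 + 3, so there are 68 full weeks plus 3 extra days.
Each full week contributes 2 weekend days (Sat, Sun): 68 × 2 = 136.
The 3 extra days are Sat, Sun, Mon — 2 of them qualify.
Total: 136 + 2 = 138.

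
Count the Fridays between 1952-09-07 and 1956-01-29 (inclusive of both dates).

177 Fridays

1952-09-07 is a Sunday.
From 1952-09-07 to 1956-01-29 is 1240 days inclusive.
1240 = 7 × 177 + 1, so there are 177 full weeks plus 1 extra day.
Each full week contributes one Friday: 177 so far.
The 1 extra day is Sunday — none qualify.
Total: 177 + 0 = 177.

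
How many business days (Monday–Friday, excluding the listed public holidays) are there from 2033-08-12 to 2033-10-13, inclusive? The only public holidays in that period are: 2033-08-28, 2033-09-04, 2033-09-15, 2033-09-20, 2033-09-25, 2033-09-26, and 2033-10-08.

2033-08-12 is a Friday.
From 2033-08-12 to 2033-10-13 is 63 days inclusive.
63 = 7 × 9, so the span is exactly 9 full weeks.
Each full week contributes 5 weekdays (Mon–Fri): 9 × 5 = 45.
Holidays: 2033-08-28 (Sun); 2033-09-04 (Sun); 2033-09-15 (Thu); 2033-09-20 (Tue); 2033-09-25 (Sun); 2033-09-26 (Mon); 2033-10-08 (Sat).
3 of the 7 holidays fall on weekdays; the rest are weekends and were already excluded.
Business days: 45 − 3 = 42.

42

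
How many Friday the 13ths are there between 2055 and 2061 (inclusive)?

10

Friday-the-13ths by year:
2055: Aug
2056: Oct
2057: Apr, Jul
2058: Sep, Dec
2059: Jun
2060: Feb, Aug
2061: May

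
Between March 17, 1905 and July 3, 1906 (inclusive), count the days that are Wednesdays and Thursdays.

March 17, 1905 is a Friday.
The range spans 474 days (inclusive of both endpoints).
474 = 7 × 67 + 5, so there are 67 full weeks plus 5 extra days.
Each full week contributes 2 days from the set (Wed, Thu): 67 × 2 = 134.
The 5 extra days are Fri, Sat, Sun, Mon, Tue — none qualify.
Total: 134 + 0 = 134.

134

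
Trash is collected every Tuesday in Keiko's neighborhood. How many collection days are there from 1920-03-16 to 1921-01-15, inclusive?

44 Tuesdays

1920-03-16 is a Tuesday.
The range spans 306 days (inclusive of both endpoints).
306 = 7 × 43 + 5, so there are 43 full weeks plus 5 extra days.
Each full week contributes one Tuesday: 43 so far.
The 5 extra days are Tuesday, Wednesday, Thursday, Friday, Saturday — 1 of them qualifies.
Total: 43 + 1 = 44.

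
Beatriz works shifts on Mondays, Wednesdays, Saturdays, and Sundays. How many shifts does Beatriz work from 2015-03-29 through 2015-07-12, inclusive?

61

2015-03-29 is a Sunday.
That's 106 days from start to end, counting both.
106 = 7 × 15 + 1, so there are 15 full weeks plus 1 extra day.
Each full week contributes 4 days from the set (Mon, Wed, Sat, Sun): 15 × 4 = 60.
The 1 extra day is Sunday — 1 of them qualifies.
Total: 60 + 1 = 61.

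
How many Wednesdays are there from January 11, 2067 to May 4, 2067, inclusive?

January 11, 2067 is a Tuesday.
From January 11, 2067 to May 4, 2067 is 114 days inclusive.
114 = 7 × 16 + 2, so there are 16 full weeks plus 2 extra days.
Each full week contributes one Wednesday: 16 so far.
The 2 extra days are Tuesday, Wednesday — 1 of them qualifies.
Total: 16 + 1 = 17.

17 Wednesdays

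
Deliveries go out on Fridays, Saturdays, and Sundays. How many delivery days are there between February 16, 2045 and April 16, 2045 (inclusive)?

27

February 16, 2045 is a Thursday.
From February 16, 2045 to April 16, 2045 is 60 days inclusive.
60 = 7 × 8 + 4, so there are 8 full weeks plus 4 extra days.
Each full week contributes 3 days from the set (Fri, Sat, Sun): 8 × 3 = 24.
The 4 extra days are Thursday, Friday, Saturday, Sunday — 3 of them qualify.
Total: 24 + 3 = 27.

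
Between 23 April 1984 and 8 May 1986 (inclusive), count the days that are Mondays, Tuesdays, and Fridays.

23 April 1984 is a Monday.
That's 746 days from start to end, counting both.
746 = 7 × 106 + 4, so there are 106 full weeks plus 4 extra days.
Each full week contributes 3 days from the set (Mon, Tue, Fri): 106 × 3 = 318.
The 4 extra days are Mon, Tue, Wed, Thu — 2 of them qualify.
Total: 318 + 2 = 320.

320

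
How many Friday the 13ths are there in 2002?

2

The 13th falls on a Friday when the month's 13th has weekday Fri.
Jan 13 is Sun; Feb 13 is Wed; Mar 13 is Wed; Apr 13 is Sat; May 13 is Mon; Jun 13 is Thu; Jul 13 is Sat; Aug 13 is Tue; Sep 13 is Fri ✓; Oct 13 is Sun; Nov 13 is Wed; Dec 13 is Fri ✓.
Friday the 13ths: Sep, Dec.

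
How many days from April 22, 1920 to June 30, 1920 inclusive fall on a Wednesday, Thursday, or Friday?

April 22, 1920 is a Thursday.
From April 22, 1920 to June 30, 1920 is 70 days inclusive.
70 = 7 × 10, so the span is exactly 10 full weeks.
Each full week contributes 3 days from the set (Wed, Thu, Fri): 10 × 3 = 30.
Total: 30.

30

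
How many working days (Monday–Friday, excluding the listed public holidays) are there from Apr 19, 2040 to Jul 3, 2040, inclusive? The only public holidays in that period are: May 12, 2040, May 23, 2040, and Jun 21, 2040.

52 working days

Apr 19, 2040 is a Thursday.
From Apr 19, 2040 to Jul 3, 2040 is 76 days inclusive.
76 = 7 × 10 + 6, so there are 10 full weeks plus 6 extra days.
Each full week contributes 5 weekdays (Mon–Fri): 10 × 5 = 50.
The 6 extra days are Thursday, Friday, Saturday, Sunday, Monday, Tuesday — 4 of them qualify.
Total: 50 + 4 = 54.
Holidays: May 12, 2040 (Sat); May 23, 2040 (Wed); Jun 21, 2040 (Thu).
2 of the 3 holidays fall on weekdays; the rest are weekends and were already excluded.
Business days: 54 − 2 = 52.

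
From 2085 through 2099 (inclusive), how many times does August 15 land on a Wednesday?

3

Day of week of August 15 in each year:
2085: Wed ✓, 2086: Thu, 2087: Fri, 2088: Sun, 2089: Mon, 2090: Tue, 2091: Wed ✓, 2092: Fri, 2093: Sat, 2094: Sun, 2095: Mon, 2096: Wed ✓, 2097: Thu, 2098: Fri, 2099: Sat
Wednesdays: 2085, 2091, 2096.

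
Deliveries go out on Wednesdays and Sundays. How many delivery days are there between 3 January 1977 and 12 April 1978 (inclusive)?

133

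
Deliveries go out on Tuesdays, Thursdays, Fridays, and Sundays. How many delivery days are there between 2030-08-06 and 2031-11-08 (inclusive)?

263

2030-08-06 is a Tuesday.
That's 460 days from start to end, counting both.
460 = 7 × 65 + 5, so there are 65 full weeks plus 5 extra days.
Each full week contributes 4 days from the set (Tue, Thu, Fri, Sun): 65 × 4 = 260.
The 5 extra days are Tue, Wed, Thu, Fri, Sat — 3 of them qualify.
Total: 260 + 3 = 263.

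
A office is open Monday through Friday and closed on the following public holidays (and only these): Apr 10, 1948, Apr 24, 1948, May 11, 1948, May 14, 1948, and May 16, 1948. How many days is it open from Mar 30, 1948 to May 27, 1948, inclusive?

Mar 30, 1948 is a Tuesday.
From Mar 30, 1948 to May 27, 1948 is 59 days inclusive.
59 = 7 × 8 + 3, so there are 8 full weeks plus 3 extra days.
Each full week contributes 5 weekdays (Mon–Fri): 8 × 5 = 40.
The 3 extra days are Tue, Wed, Thu — 3 of them qualify.
Total: 40 + 3 = 43.
Holidays: Apr 10, 1948 (Sat); Apr 24, 1948 (Sat); May 11, 1948 (Tue); May 14, 1948 (Fri); May 16, 1948 (Sun).
2 of the 5 holidays fall on weekdays; the rest are weekends and were already excluded.
Business days: 43 − 2 = 41.

41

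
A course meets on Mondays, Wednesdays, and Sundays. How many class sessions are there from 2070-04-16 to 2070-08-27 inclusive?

58

2070-04-16 is a Wednesday.
From 2070-04-16 to 2070-08-27 is 134 days inclusive.
134 = 7 × 19 + 1, so there are 19 full weeks plus 1 extra day.
Each full week contributes 3 days from the set (Mon, Wed, Sun): 19 × 3 = 57.
The 1 extra day is Wed — 1 of them qualifies.
Total: 57 + 1 = 58.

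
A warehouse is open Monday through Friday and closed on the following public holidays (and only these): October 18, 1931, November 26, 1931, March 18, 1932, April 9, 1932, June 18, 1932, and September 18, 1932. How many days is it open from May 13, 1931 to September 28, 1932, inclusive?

359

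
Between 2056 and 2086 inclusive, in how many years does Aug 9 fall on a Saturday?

4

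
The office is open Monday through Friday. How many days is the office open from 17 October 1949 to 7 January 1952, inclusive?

581 weekdays

17 October 1949 is a Monday.
The range spans 813 days (inclusive of both endpoints).
813 = 7 × 116 + 1, so there are 116 full weeks plus 1 extra day.
Each full week contributes 5 weekdays (Mon–Fri): 116 × 5 = 580.
The 1 extra day is Mon — 1 of them qualifies.
Total: 580 + 1 = 581.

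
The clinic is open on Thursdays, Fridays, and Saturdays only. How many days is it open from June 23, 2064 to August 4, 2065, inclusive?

June 23, 2064 is a Monday.
From June 23, 2064 to August 4, 2065 is 408 days inclusive.
408 = 7 × 58 + 2, so there are 58 full weeks plus 2 extra days.
Each full week contributes 3 days from the set (Thu, Fri, Sat): 58 × 3 = 174.
The 2 extra days are Mon, Tue — none qualify.
Total: 174 + 0 = 174.

174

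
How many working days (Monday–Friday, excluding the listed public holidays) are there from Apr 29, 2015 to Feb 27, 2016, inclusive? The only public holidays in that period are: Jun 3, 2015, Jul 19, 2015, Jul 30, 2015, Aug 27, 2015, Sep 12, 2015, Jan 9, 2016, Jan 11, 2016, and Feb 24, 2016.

213 working days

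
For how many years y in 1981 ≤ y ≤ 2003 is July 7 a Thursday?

3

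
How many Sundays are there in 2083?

52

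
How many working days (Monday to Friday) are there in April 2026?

22

2026-04-01 is a Wednesday.
The range spans 30 days (inclusive of both endpoints).
30 = 7 × 4 + 2, so there are 4 full weeks plus 2 extra days.
Each full week contributes 5 weekdays (Mon–Fri): 4 × 5 = 20.
The 2 extra days are Wed, Thu — 2 of them qualify.
Total: 20 + 2 = 22.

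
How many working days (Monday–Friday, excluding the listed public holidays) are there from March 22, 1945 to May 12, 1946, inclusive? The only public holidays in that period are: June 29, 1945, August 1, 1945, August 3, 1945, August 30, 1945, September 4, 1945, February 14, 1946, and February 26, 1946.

290 working days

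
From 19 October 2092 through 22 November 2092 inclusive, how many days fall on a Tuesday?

5 Tuesdays

19 October 2092 is a Sunday.
From 19 October 2092 to 22 November 2092 is 35 days inclusive.
35 = 7 × 5, so the span is exactly 5 full weeks.
Each full week contributes one Tuesday: 5 so far.
Total: 5.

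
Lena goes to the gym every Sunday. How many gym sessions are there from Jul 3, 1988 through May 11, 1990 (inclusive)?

97

Jul 3, 1988 is a Sunday.
From Jul 3, 1988 to May 11, 1990 is 678 days inclusive.
678 = 7 × 96 + 6, so there are 96 full weeks plus 6 extra days.
Each full week contributes one Sunday: 96 so far.
The 6 extra days are Sun, Mon, Tue, Wed, Thu, Fri — 1 of them qualifies.
Total: 96 + 1 = 97.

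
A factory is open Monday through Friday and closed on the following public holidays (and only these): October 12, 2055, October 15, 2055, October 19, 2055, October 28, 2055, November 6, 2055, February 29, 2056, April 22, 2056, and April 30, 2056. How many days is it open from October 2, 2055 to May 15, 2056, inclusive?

October 2, 2055 is a Saturday.
From October 2, 2055 to May 15, 2056 is 227 days inclusive.
227 = 7 × 32 + 3, so there are 32 full weeks plus 3 extra days.
Each full week contributes 5 weekdays (Mon–Fri): 32 × 5 = 160.
The 3 extra days are Saturday, Sunday, Monday — 1 of them qualifies.
Total: 160 + 1 = 161.
Holidays: October 12, 2055 (Tue); October 15, 2055 (Fri); October 19, 2055 (Tue); October 28, 2055 (Thu); November 6, 2055 (Sat); February 29, 2056 (Tue); April 22, 2056 (Sat); April 30, 2056 (Sun).
5 of the 8 holidays fall on weekdays; the rest are weekends and were already excluded.
Business days: 161 − 5 = 156.

156 working days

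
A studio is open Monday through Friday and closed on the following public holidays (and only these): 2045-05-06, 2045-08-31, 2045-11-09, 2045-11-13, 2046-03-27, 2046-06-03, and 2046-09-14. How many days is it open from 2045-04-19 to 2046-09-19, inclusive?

2045-04-19 is a Wednesday.
That's 519 days from start to end, counting both.
519 = 7 × 74 + 1, so there are 74 full weeks plus 1 extra day.
Each full week contributes 5 weekdays (Mon–Fri): 74 × 5 = 370.
The 1 extra day is Wed — 1 of them qualifies.
Total: 370 + 1 = 371.
Holidays: 2045-05-06 (Sat); 2045-08-31 (Thu); 2045-11-09 (Thu); 2045-11-13 (Mon); 2046-03-27 (Tue); 2046-06-03 (Sun); 2046-09-14 (Fri).
5 of the 7 holidays fall on weekdays; the rest are weekends and were already excluded.
Business days: 371 − 5 = 366.

366 working days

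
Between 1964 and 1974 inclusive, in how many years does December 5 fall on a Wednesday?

1

Day of week of December 5 in each year:
1964: Sat, 1965: Sun, 1966: Mon, 1967: Tue, 1968: Thu, 1969: Fri, 1970: Sat, 1971: Sun, 1972: Tue, 1973: Wed ✓, 1974: Thu
Wednesdays: 1973.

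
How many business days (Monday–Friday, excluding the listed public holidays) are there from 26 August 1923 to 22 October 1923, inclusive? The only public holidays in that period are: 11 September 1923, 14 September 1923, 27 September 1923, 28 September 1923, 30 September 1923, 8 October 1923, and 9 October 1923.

26 August 1923 is a Sunday.
From 26 August 1923 to 22 October 1923 is 58 days inclusive.
58 = 7 × 8 + 2, so there are 8 full weeks plus 2 extra days.
Each full week contributes 5 weekdays (Mon–Fri): 8 × 5 = 40.
The 2 extra days are Sunday, Monday — 1 of them qualifies.
Total: 40 + 1 = 41.
Holidays: 11 September 1923 (Tue); 14 September 1923 (Fri); 27 September 1923 (Thu); 28 September 1923 (Fri); 30 September 1923 (Sun); 8 October 1923 (Mon); 9 October 1923 (Tue).
6 of the 7 holidays fall on weekdays; the rest are weekends and were already excluded.
Business days: 41 − 6 = 35.

35 business days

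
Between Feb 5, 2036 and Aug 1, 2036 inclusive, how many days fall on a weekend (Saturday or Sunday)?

50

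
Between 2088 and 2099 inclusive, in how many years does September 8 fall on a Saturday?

2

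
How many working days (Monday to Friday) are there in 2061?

260

January 1, 2061 is a Saturday.
That's 365 days from start to end, counting both.
365 = 7 × 52 + 1, so there are 52 full weeks plus 1 extra day.
Each full week contributes 5 weekdays (Mon–Fri): 52 × 5 = 260.
The 1 extra day is Sat — none qualify.
Total: 260 + 0 = 260.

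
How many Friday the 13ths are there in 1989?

The 13th falls on a Friday when the month's 13th has weekday Fri.
Jan 13 is Fri ✓; Feb 13 is Mon; Mar 13 is Mon; Apr 13 is Thu; May 13 is Sat; Jun 13 is Tue; Jul 13 is Thu; Aug 13 is Sun; Sep 13 is Wed; Oct 13 is Fri ✓; Nov 13 is Mon; Dec 13 is Wed.
Friday the 13ths: Jan, Oct.

2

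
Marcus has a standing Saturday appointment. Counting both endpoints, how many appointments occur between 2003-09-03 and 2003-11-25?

2003-09-03 is a Wednesday.
That's 84 days from start to end, counting both.
84 = 7 × 12, so the span is exactly 12 full weeks.
Each full week contributes one Saturday: 12 so far.

12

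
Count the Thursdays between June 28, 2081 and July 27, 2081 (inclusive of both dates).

June 28, 2081 is a Saturday.
That's 30 days from start to end, counting both.
30 = 7 × 4 + 2, so there are 4 full weeks plus 2 extra days.
Each full week contributes one Thursday: 4 so far.
The 2 extra days are Sat, Sun — none qualify.
Total: 4 + 0 = 4.

4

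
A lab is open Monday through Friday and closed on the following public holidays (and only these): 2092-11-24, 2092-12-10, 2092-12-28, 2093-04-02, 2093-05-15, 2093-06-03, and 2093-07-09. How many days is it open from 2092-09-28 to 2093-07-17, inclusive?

2092-09-28 is a Sunday.
That's 293 days from start to end, counting both.
293 = 7 × 41 + 6, so there are 41 full weeks plus 6 extra days.
Each full week contributes 5 weekdays (Mon–Fri): 41 × 5 = 205.
The 6 extra days are Sun, Mon, Tue, Wed, Thu, Fri — 5 of them qualify.
Total: 205 + 5 = 210.
Holidays: 2092-11-24 (Mon); 2092-12-10 (Wed); 2092-12-28 (Sun); 2093-04-02 (Thu); 2093-05-15 (Fri); 2093-06-03 (Wed); 2093-07-09 (Thu).
6 of the 7 holidays fall on weekdays; the rest are weekends and were already excluded.
Business days: 210 − 6 = 204.

204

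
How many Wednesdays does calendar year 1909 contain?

52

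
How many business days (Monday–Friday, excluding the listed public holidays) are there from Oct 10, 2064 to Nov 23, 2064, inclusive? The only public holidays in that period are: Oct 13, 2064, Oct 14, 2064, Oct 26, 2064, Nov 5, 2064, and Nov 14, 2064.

27

Oct 10, 2064 is a Friday.
From Oct 10, 2064 to Nov 23, 2064 is 45 days inclusive.
45 = 7 × 6 + 3, so there are 6 full weeks plus 3 extra days.
Each full week contributes 5 weekdays (Mon–Fri): 6 × 5 = 30.
The 3 extra days are Fri, Sat, Sun — 1 of them qualifies.
Total: 30 + 1 = 31.
Holidays: Oct 13, 2064 (Mon); Oct 14, 2064 (Tue); Oct 26, 2064 (Sun); Nov 5, 2064 (Wed); Nov 14, 2064 (Fri).
4 of the 5 holidays fall on weekdays; the rest are weekends and were already excluded.
Business days: 31 − 4 = 27.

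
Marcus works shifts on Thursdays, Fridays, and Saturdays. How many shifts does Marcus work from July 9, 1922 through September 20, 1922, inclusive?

30

July 9, 1922 is a Sunday.
From July 9, 1922 to September 20, 1922 is 74 days inclusive.
74 = 7 × 10 + 4, so there are 10 full weeks plus 4 extra days.
Each full week contributes 3 days from the set (Thu, Fri, Sat): 10 × 3 = 30.
The 4 extra days are Sunday, Monday, Tuesday, Wednesday — none qualify.
Total: 30 + 0 = 30.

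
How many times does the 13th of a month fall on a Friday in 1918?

2

The 13th falls on a Friday when the month's 13th has weekday Fri.
Jan 13 is Sun; Feb 13 is Wed; Mar 13 is Wed; Apr 13 is Sat; May 13 is Mon; Jun 13 is Thu; Jul 13 is Sat; Aug 13 is Tue; Sep 13 is Fri ✓; Oct 13 is Sun; Nov 13 is Wed; Dec 13 is Fri ✓.
Friday the 13ths: Sep, Dec.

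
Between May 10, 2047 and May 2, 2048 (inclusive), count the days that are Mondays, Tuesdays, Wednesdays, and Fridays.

205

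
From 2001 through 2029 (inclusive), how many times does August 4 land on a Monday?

4

Day of week of August 4 in each year:
2001: Sat, 2002: Sun, 2003: Mon ✓, 2004: Wed, 2005: Thu, 2006: Fri, 2007: Sat, 2008: Mon ✓, 2009: Tue, 2010: Wed, 2011: Thu, 2012: Sat, 2013: Sun, 2014: Mon ✓, 2015: Tue, 2016: Thu, 2017: Fri, 2018: Sat, 2019: Sun, 2020: Tue, 2021: Wed, 2022: Thu, 2023: Fri, 2024: Sun, 2025: Mon ✓, 2026: Tue, 2027: Wed, 2028: Fri, 2029: Sat
Mondays: 2003, 2008, 2014, 2025.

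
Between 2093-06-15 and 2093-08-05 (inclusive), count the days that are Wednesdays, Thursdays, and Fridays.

2093-06-15 is a Monday.
From 2093-06-15 to 2093-08-05 is 52 days inclusive.
52 = 7 × 7 + 3, so there are 7 full weeks plus 3 extra days.
Each full week contributes 3 days from the set (Wed, Thu, Fri): 7 × 3 = 21.
The 3 extra days are Mon, Tue, Wed — 1 of them qualifies.
Total: 21 + 1 = 22.

22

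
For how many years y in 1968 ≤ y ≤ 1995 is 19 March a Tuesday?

4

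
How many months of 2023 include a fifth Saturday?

4

A month has five Saturdays exactly when Saturday falls within its first (length − 28) days.
Jan: 31 days, starts Sun → 5 of Sun, Mon, Tue
Feb: 28 days, starts Wed → 5 of (none)
Mar: 31 days, starts Wed → 5 of Wed, Thu, Fri
Apr: 30 days, starts Sat → 5 of Sat, Sun ✓
May: 31 days, starts Mon → 5 of Mon, Tue, Wed
Jun: 30 days, starts Thu → 5 of Thu, Fri
Jul: 31 days, starts Sat → 5 of Sat, Sun, Mon ✓
Aug: 31 days, starts Tue → 5 of Tue, Wed, Thu
Sep: 30 days, starts Fri → 5 of Fri, Sat ✓
Oct: 31 days, starts Sun → 5 of Sun, Mon, Tue
Nov: 30 days, starts Wed → 5 of Wed, Thu
Dec: 31 days, starts Fri → 5 of Fri, Sat, Sun ✓
Months with five Saturdays: Apr, Jul, Sep, Dec.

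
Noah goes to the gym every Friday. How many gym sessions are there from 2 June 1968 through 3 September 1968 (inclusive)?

2 June 1968 is a Sunday.
That's 94 days from start to end, counting both.
94 = 7 × 13 + 3, so there are 13 full weeks plus 3 extra days.
Each full week contributes one Friday: 13 so far.
The 3 extra days are Sunday, Monday, Tuesday — none qualify.
Total: 13 + 0 = 13.

13 Fridays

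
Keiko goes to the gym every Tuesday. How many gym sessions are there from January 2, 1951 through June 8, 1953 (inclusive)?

127

January 2, 1951 is a Tuesday.
From January 2, 1951 to June 8, 1953 is 889 days inclusive.
889 = 7 × 127, so the span is exactly 127 full weeks.
Each full week contributes one Tuesday: 127 so far.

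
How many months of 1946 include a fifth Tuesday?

5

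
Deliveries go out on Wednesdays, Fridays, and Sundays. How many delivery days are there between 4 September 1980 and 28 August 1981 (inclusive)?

4 September 1980 is a Thursday.
The range spans 359 days (inclusive of both endpoints).
359 = 7 × 51 + 2, so there are 51 full weeks plus 2 extra days.
Each full week contributes 3 days from the set (Wed, Fri, Sun): 51 × 3 = 153.
The 2 extra days are Thu, Fri — 1 of them qualifies.
Total: 153 + 1 = 154.

154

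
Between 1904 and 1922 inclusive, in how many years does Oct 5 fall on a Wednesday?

Day of week of October 5 in each year:
1904: Wed ✓, 1905: Thu, 1906: Fri, 1907: Sat, 1908: Mon, 1909: Tue, 1910: Wed ✓, 1911: Thu, 1912: Sat, 1913: Sun, 1914: Mon, 1915: Tue, 1916: Thu, 1917: Fri, 1918: Sat, 1919: Sun, 1920: Tue, 1921: Wed ✓, 1922: Thu
Wednesdays: 1904, 1910, 1921.

3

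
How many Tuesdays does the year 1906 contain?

1 January 1906 is a Monday.
That's 365 days from start to end, counting both.
365 = 7 × 52 + 1, so there are 52 full weeks plus 1 extra day.
Each full week contributes one Tuesday: 52 so far.
The 1 extra day is Monday — none qualify.
Total: 52 + 0 = 52.

52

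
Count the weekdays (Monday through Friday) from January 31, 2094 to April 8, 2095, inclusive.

310

January 31, 2094 is a Sunday.
The range spans 433 days (inclusive of both endpoints).
433 = 7 × 61 + 6, so there are 61 full weeks plus 6 extra days.
Each full week contributes 5 weekdays (Mon–Fri): 61 × 5 = 305.
The 6 extra days are Sunday, Monday, Tuesday, Wednesday, Thursday, Friday — 5 of them qualify.
Total: 305 + 5 = 310.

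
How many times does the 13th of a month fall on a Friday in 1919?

1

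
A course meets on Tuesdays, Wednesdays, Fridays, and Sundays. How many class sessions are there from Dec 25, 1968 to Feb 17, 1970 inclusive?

Dec 25, 1968 is a Wednesday.
From Dec 25, 1968 to Feb 17, 1970 is 420 days inclusive.
420 = 7 × 60, so the span is exactly 60 full weeks.
Each full week contributes 4 days from the set (Tue, Wed, Fri, Sun): 60 × 4 = 240.

240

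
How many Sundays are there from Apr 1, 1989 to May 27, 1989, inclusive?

8

Apr 1, 1989 is a Saturday.
The range spans 57 days (inclusive of both endpoints).
57 = 7 × 8 + 1, so there are 8 full weeks plus 1 extra day.
Each full week contributes one Sunday: 8 so far.
The 1 extra day is Saturday — none qualify.
Total: 8 + 0 = 8.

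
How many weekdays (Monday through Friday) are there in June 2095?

22 weekdays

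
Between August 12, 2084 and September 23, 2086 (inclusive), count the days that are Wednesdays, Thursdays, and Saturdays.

August 12, 2084 is a Saturday.
The range spans 773 days (inclusive of both endpoints).
773 = 7 × 110 + 3, so there are 110 full weeks plus 3 extra days.
Each full week contributes 3 days from the set (Wed, Thu, Sat): 110 × 3 = 330.
The 3 extra days are Saturday, Sunday, Monday — 1 of them qualifies.
Total: 330 + 1 = 331.

331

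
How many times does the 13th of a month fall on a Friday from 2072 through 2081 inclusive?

16

Friday-the-13ths by year:
2072: May
2073: Jan, Oct
2074: Apr, Jul
2075: Sep, Dec
2076: Mar, Nov
2077: Aug
2078: May
2079: Jan, Oct
2080: Sep, Dec
2081: Jun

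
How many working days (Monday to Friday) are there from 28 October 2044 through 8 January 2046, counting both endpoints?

28 October 2044 is a Friday.
From 28 October 2044 to 8 January 2046 is 438 days inclusive.
438 = 7 × 62 + 4, so there are 62 full weeks plus 4 extra days.
Each full week contributes 5 weekdays (Mon–Fri): 62 × 5 = 310.
The 4 extra days are Fri, Sat, Sun, Mon — 2 of them qualify.
Total: 310 + 2 = 312.

312 weekdays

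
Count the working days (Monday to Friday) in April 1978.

1978-04-01 is a Saturday.
That's 30 days from start to end, counting both.
30 = 7 × 4 + 2, so there are 4 full weeks plus 2 extra days.
Each full week contributes 5 weekdays (Mon–Fri): 4 × 5 = 20.
The 2 extra days are Sat, Sun — none qualify.
Total: 20 + 0 = 20.

20 weekdays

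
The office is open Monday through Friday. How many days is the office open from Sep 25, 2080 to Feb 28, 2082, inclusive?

Sep 25, 2080 is a Wednesday.
That's 522 days from start to end, counting both.
522 = 7 × 74 + 4, so there are 74 full weeks plus 4 extra days.
Each full week contributes 5 weekdays (Mon–Fri): 74 × 5 = 370.
The 4 extra days are Wed, Thu, Fri, Sat — 3 of them qualify.
Total: 370 + 3 = 373.

373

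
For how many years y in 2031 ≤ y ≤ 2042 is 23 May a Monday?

2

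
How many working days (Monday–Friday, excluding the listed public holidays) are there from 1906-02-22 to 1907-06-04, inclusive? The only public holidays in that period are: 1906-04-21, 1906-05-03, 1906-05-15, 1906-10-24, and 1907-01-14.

330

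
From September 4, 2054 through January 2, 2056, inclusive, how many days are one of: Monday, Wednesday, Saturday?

208

September 4, 2054 is a Friday.
From September 4, 2054 to January 2, 2056 is 486 days inclusive.
486 = 7 × 69 + 3, so there are 69 full weeks plus 3 extra days.
Each full week contributes 3 days from the set (Mon, Wed, Sat): 69 × 3 = 207.
The 3 extra days are Friday, Saturday, Sunday — 1 of them qualifies.
Total: 207 + 1 = 208.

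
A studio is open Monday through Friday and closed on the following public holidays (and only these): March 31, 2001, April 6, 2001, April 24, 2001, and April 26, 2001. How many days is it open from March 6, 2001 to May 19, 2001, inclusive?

51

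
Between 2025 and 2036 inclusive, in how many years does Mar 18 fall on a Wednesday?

Day of week of March 18 in each year:
2025: Tue, 2026: Wed ✓, 2027: Thu, 2028: Sat, 2029: Sun, 2030: Mon, 2031: Tue, 2032: Thu, 2033: Fri, 2034: Sat, 2035: Sun, 2036: Tue
Wednesdays: 2026.

1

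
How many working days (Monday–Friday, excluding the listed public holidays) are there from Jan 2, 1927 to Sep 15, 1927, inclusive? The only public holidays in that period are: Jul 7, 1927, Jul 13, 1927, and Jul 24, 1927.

Jan 2, 1927 is a Sunday.
From Jan 2, 1927 to Sep 15, 1927 is 257 days inclusive.
257 = 7 × 36 + 5, so there are 36 full weeks plus 5 extra days.
Each full week contributes 5 weekdays (Mon–Fri): 36 × 5 = 180.
The 5 extra days are Sunday, Monday, Tuesday, Wednesday, Thursday — 4 of them qualify.
Total: 180 + 4 = 184.
Holidays: Jul 7, 1927 (Thu); Jul 13, 1927 (Wed); Jul 24, 1927 (Sun).
2 of the 3 holidays fall on weekdays; the rest are weekends and were already excluded.
Business days: 184 − 2 = 182.

182 working days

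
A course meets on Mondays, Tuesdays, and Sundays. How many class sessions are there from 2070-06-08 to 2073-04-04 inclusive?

2070-06-08 is a Sunday.
That's 1032 days from start to end, counting both.
1032 = 7 × 147 + 3, so there are 147 full weeks plus 3 extra days.
Each full week contributes 3 days from the set (Mon, Tue, Sun): 147 × 3 = 441.
The 3 extra days are Sunday, Monday, Tuesday — 3 of them qualify.
Total: 441 + 3 = 444.

444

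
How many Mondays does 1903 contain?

52

January 1, 1903 is a Thursday.
The range spans 365 days (inclusive of both endpoints).
365 = 7 × 52 + 1, so there are 52 full weeks plus 1 extra day.
Each full week contributes one Monday: 52 so far.
The 1 extra day is Thursday — none qualify.
Total: 52 + 0 = 52.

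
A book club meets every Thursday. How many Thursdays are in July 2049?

5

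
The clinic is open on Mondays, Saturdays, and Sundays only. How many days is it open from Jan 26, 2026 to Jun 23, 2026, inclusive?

Jan 26, 2026 is a Monday.
From Jan 26, 2026 to Jun 23, 2026 is 149 days inclusive.
149 = 7 × 21 + 2, so there are 21 full weeks plus 2 extra days.
Each full week contributes 3 days from the set (Mon, Sat, Sun): 21 × 3 = 63.
The 2 extra days are Mon, Tue — 1 of them qualifies.
Total: 63 + 1 = 64.

64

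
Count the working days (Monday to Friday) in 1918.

261 weekdays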